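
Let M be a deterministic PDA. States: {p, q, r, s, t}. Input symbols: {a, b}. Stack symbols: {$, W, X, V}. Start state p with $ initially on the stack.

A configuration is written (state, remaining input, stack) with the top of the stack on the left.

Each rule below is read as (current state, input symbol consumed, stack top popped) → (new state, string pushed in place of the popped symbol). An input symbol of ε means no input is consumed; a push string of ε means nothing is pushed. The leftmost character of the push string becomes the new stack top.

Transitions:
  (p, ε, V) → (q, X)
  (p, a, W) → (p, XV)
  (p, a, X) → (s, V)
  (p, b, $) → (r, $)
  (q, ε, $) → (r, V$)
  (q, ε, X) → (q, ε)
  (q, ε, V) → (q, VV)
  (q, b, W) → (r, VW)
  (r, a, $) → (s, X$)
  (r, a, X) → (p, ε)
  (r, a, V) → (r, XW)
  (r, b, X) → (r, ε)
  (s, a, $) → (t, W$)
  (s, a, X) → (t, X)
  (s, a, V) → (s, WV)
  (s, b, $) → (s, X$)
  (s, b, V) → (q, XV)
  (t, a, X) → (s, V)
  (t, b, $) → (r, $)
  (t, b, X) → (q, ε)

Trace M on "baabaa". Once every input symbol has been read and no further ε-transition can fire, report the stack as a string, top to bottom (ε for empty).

W$

(p, baabaa, $)
  read b, top $: go to r, push $ → (r, aabaa, $)
  read a, top $: go to s, push X$ → (s, abaa, X$)
  read a, top X: go to t, push X → (t, baa, X$)
  read b, top X: go to q, push ε → (q, aa, $)
  ε-move, top $: go to r, push V$ → (r, aa, V$)
  read a, top V: go to r, push XW → (r, a, XW$)
  read a, top X: go to p, push ε → (p, ε, W$)
All input consumed in state p with stack W$.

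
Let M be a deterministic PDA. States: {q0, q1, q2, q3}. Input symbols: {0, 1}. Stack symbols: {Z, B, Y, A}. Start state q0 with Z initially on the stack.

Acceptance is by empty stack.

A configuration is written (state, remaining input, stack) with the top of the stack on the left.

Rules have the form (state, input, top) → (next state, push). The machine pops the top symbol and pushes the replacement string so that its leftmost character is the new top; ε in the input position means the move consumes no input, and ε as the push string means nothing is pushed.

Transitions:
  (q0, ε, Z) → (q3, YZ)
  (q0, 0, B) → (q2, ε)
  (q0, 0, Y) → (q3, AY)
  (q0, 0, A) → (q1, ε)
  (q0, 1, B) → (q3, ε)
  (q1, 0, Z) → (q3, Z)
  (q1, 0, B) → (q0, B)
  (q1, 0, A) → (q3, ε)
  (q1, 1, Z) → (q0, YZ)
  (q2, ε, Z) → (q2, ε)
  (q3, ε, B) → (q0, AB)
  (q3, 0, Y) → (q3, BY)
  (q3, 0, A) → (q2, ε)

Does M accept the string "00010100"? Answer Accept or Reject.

Reject

(q0, 00010100, Z)
  ε-move, top Z: go to q3, push YZ → (q3, 00010100, YZ)
  read 0, top Y: go to q3, push BY → (q3, 0010100, BYZ)
  ε-move, top B: go to q0, push AB → (q0, 0010100, ABYZ)
  read 0, top A: go to q1, push ε → (q1, 010100, BYZ)
  read 0, top B: go to q0, push B → (q0, 10100, BYZ)
  read 1, top B: go to q3, push ε → (q3, 0100, YZ)
  read 0, top Y: go to q3, push BY → (q3, 100, BYZ)
  ε-move, top B: go to q0, push AB → (q0, 100, ABYZ)
No transition applies at (q0, 100, ABYZ); input not fully consumed.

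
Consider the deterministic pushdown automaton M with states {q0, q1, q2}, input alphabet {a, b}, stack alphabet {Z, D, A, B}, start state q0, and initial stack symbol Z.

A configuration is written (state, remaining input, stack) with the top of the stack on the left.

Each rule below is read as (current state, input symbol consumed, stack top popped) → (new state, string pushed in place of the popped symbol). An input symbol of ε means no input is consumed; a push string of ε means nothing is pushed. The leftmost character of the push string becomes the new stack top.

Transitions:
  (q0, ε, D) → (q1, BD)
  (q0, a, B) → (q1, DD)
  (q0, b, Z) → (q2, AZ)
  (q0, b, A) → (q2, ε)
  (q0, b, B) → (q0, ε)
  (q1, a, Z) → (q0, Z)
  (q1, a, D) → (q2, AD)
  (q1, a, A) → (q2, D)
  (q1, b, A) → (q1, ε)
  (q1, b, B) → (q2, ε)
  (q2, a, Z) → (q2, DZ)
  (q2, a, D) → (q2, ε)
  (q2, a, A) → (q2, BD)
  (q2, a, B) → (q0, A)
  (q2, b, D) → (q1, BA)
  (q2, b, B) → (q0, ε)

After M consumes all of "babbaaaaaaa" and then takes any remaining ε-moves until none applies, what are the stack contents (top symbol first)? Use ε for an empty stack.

(q0, babbaaaaaaa, Z) ⊢ (q2, abbaaaaaaa, AZ) ⊢ (q2, bbaaaaaaa, BDZ) ⊢ (q0, baaaaaaa, DZ) ⊢ (q1, baaaaaaa, BDZ) ⊢ (q2, aaaaaaa, DZ) ⊢ (q2, aaaaaa, Z) ⊢ (q2, aaaaa, DZ) ⊢ (q2, aaaa, Z) ⊢ (q2, aaa, DZ) ⊢ (q2, aa, Z) ⊢ (q2, a, DZ) ⊢ (q2, ε, Z)
All input consumed in state q2 with stack Z.

Z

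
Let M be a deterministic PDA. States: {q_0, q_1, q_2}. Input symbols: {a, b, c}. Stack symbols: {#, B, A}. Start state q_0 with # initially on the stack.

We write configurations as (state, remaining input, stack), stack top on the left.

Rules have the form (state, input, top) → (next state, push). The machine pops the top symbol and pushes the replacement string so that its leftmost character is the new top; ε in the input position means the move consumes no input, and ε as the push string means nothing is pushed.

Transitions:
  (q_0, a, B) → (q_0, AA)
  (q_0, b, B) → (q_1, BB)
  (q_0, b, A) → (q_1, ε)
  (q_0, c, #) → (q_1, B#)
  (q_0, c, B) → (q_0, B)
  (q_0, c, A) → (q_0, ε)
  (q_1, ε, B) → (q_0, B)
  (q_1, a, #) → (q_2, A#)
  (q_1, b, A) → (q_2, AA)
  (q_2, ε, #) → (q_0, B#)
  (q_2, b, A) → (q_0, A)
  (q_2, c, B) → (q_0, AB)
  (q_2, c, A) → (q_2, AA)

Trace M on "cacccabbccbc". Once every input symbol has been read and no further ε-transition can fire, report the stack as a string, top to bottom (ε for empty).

AAA#

(q_0, cacccabbccbc, #)
  read c, top #: go to q_1, push B# → (q_1, acccabbccbc, B#)
  ε-move, top B: go to q_0, push B → (q_0, acccabbccbc, B#)
  read a, top B: go to q_0, push AA → (q_0, cccabbccbc, AA#)
  read c, top A: go to q_0, push ε → (q_0, ccabbccbc, A#)
  read c, top A: go to q_0, push ε → (q_0, cabbccbc, #)
  read c, top #: go to q_1, push B# → (q_1, abbccbc, B#)
  ε-move, top B: go to q_0, push B → (q_0, abbccbc, B#)
  read a, top B: go to q_0, push AA → (q_0, bbccbc, AA#)
  read b, top A: go to q_1, push ε → (q_1, bccbc, A#)
  read b, top A: go to q_2, push AA → (q_2, ccbc, AA#)
  read c, top A: go to q_2, push AA → (q_2, cbc, AAA#)
  read c, top A: go to q_2, push AA → (q_2, bc, AAAA#)
  read b, top A: go to q_0, push A → (q_0, c, AAAA#)
  read c, top A: go to q_0, push ε → (q_0, ε, AAA#)
All input consumed in state q_0 with stack AAA#.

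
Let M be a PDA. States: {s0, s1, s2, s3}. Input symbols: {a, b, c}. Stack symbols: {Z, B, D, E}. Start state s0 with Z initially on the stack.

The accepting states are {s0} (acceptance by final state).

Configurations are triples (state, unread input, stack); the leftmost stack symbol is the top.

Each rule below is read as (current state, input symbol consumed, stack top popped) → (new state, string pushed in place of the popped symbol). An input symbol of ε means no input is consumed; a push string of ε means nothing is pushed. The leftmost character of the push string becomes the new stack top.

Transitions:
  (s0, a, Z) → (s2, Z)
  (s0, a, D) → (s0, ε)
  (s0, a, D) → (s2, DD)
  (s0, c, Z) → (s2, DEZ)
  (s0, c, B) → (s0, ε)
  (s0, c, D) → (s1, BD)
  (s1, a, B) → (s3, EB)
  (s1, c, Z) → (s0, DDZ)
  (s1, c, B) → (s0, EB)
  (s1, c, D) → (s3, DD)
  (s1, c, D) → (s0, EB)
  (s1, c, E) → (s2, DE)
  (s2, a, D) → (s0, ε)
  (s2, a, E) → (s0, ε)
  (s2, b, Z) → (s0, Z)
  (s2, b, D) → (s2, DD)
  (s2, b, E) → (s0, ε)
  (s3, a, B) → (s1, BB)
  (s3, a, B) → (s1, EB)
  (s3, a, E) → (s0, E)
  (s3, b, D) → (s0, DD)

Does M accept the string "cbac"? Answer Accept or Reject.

Reject

No computation consumes all input and reaches a final state.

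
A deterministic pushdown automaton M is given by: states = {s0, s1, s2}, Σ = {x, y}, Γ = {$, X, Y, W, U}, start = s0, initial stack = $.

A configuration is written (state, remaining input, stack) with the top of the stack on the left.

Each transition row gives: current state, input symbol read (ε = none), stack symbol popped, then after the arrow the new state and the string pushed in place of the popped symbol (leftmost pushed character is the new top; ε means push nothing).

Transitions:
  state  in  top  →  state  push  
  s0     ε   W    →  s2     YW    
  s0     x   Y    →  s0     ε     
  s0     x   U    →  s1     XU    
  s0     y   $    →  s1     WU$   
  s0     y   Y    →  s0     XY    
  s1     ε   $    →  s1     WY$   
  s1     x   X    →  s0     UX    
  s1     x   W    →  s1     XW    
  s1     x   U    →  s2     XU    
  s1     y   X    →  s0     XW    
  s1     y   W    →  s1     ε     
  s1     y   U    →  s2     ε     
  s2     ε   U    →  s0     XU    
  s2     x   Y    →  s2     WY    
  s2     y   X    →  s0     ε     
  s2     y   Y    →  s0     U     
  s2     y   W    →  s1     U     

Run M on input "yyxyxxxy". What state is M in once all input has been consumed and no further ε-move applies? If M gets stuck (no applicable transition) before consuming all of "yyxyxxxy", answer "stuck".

s0

(s0, yyxyxxxy, $)
  read y, top $: go to s1, push WU$ → (s1, yxyxxxy, WU$)
  read y, top W: go to s1, push ε → (s1, xyxxxy, U$)
  read x, top U: go to s2, push XU → (s2, yxxxy, XU$)
  read y, top X: go to s0, push ε → (s0, xxxy, U$)
  read x, top U: go to s1, push XU → (s1, xxy, XU$)
  read x, top X: go to s0, push UX → (s0, xy, UXU$)
  read x, top U: go to s1, push XU → (s1, y, XUXU$)
  read y, top X: go to s0, push XW → (s0, ε, XWUXU$)
All input consumed; M is in state s0.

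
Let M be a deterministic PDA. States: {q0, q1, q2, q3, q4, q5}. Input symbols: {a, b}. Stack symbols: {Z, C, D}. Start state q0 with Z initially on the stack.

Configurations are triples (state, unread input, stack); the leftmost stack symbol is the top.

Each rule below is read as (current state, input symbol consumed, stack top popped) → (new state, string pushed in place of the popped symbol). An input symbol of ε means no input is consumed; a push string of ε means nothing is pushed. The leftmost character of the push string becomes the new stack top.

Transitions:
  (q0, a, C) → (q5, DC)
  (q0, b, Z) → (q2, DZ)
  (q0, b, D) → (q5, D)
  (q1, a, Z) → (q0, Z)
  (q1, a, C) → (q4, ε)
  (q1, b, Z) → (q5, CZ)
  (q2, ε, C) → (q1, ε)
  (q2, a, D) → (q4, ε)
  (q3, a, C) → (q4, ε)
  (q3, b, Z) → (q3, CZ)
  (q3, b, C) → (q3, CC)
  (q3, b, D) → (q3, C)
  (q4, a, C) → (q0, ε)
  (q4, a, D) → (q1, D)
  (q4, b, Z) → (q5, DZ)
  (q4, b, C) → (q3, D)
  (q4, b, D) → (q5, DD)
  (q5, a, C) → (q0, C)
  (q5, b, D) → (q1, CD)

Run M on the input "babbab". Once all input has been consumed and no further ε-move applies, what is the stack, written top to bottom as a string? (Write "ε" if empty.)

DDZ

(q0, babbab, Z)
  read b, top Z: go to q2, push DZ → (q2, abbab, DZ)
  read a, top D: go to q4, push ε → (q4, bbab, Z)
  read b, top Z: go to q5, push DZ → (q5, bab, DZ)
  read b, top D: go to q1, push CD → (q1, ab, CDZ)
  read a, top C: go to q4, push ε → (q4, b, DZ)
  read b, top D: go to q5, push DD → (q5, ε, DDZ)
All input consumed in state q5 with stack DDZ.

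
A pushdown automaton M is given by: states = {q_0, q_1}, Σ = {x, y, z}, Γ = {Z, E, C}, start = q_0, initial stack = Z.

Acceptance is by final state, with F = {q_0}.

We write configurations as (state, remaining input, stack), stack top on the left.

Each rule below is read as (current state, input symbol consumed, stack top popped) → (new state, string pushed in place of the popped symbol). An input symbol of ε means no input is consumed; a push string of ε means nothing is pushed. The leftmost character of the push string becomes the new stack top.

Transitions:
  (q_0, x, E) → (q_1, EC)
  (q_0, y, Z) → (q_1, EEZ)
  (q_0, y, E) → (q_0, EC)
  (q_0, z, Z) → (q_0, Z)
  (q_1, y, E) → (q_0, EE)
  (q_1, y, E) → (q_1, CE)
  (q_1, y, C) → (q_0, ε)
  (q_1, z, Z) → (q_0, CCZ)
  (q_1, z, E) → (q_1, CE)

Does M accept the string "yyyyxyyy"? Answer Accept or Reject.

One accepting computation: (q_0, yyyyxyyy, Z) ⊢ (q_1, yyyxyyy, EEZ) ⊢ (q_0, yyxyyy, EEEZ) ⊢ (q_0, yxyyy, ECEEZ) ⊢ (q_0, xyyy, ECCEEZ) ⊢ (q_1, yyy, ECCCEEZ) ⊢ (q_0, yy, EECCCEEZ) ⊢ (q_0, y, ECECCCEEZ) ⊢ (q_0, ε, ECCECCCEEZ)
All input consumed and state q_0 ∈ F.

Accept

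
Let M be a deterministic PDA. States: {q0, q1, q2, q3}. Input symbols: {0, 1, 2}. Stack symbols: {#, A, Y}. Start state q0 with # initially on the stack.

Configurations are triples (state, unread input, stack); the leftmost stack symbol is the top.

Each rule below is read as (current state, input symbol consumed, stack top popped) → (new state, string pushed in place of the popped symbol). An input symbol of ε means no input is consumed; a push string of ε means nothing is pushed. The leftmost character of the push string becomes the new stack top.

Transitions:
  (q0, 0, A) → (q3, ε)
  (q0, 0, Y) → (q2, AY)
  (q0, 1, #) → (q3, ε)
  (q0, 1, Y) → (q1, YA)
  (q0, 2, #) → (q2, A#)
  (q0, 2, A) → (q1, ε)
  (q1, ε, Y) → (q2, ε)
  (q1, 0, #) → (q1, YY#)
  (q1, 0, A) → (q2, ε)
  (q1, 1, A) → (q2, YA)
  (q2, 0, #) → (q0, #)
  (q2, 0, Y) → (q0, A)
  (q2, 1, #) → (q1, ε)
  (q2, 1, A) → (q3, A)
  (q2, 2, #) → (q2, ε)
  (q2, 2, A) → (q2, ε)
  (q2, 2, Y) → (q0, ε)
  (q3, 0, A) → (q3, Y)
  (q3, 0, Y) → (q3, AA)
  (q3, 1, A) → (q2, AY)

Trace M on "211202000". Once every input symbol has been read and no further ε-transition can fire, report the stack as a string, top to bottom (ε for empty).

#

(q0, 211202000, #)
  read 2, top #: go to q2, push A# → (q2, 11202000, A#)
  read 1, top A: go to q3, push A → (q3, 1202000, A#)
  read 1, top A: go to q2, push AY → (q2, 202000, AY#)
  read 2, top A: go to q2, push ε → (q2, 02000, Y#)
  read 0, top Y: go to q0, push A → (q0, 2000, A#)
  read 2, top A: go to q1, push ε → (q1, 000, #)
  read 0, top #: go to q1, push YY# → (q1, 00, YY#)
  ε-move, top Y: go to q2, push ε → (q2, 00, Y#)
  read 0, top Y: go to q0, push A → (q0, 0, A#)
  read 0, top A: go to q3, push ε → (q3, ε, #)
All input consumed in state q3 with stack #.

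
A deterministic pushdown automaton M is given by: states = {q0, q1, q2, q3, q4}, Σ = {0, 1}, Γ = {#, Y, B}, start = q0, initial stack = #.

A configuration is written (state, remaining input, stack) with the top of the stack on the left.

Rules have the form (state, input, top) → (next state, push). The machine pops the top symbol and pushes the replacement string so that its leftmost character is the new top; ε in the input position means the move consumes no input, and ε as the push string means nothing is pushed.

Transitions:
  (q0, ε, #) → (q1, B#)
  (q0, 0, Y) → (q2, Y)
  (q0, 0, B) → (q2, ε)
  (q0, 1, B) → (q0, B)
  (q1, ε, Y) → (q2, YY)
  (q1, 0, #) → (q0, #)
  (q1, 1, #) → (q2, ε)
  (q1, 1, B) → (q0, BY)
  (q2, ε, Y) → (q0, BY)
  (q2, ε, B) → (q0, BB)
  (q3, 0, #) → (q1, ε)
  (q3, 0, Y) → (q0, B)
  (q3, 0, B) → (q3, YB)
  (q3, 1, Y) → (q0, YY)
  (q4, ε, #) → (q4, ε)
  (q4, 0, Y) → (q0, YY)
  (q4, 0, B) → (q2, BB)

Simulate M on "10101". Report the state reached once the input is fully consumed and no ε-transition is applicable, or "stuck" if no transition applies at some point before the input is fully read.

(q0, 10101, #)
  ε-move, top #: go to q1, push B# → (q1, 10101, B#)
  read 1, top B: go to q0, push BY → (q0, 0101, BY#)
  read 0, top B: go to q2, push ε → (q2, 101, Y#)
  ε-move, top Y: go to q0, push BY → (q0, 101, BY#)
  read 1, top B: go to q0, push B → (q0, 01, BY#)
  read 0, top B: go to q2, push ε → (q2, 1, Y#)
  ε-move, top Y: go to q0, push BY → (q0, 1, BY#)
  read 1, top B: go to q0, push B → (q0, ε, BY#)
All input consumed; M is in state q0.

q0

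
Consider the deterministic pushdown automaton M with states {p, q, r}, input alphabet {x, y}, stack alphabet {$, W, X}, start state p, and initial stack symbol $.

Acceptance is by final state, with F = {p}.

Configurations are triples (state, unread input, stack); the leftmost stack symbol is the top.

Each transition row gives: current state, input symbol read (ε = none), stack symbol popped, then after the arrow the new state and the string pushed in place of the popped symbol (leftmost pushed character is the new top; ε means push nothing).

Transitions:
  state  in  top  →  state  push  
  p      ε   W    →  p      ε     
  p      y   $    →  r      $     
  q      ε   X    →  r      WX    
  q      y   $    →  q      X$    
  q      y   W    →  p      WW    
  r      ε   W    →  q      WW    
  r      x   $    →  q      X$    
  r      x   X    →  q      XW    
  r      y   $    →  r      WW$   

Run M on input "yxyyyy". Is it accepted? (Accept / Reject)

(p, yxyyyy, $) ⊢ (r, xyyyy, $) ⊢ (q, yyyy, X$) ⊢ (r, yyyy, WX$) ⊢ (q, yyyy, WWX$) ⊢ (p, yyy, WWWX$) ⊢ (p, yyy, WWX$) ⊢ (p, yyy, WX$) ⊢ (p, yyy, X$)
No transition applies at (p, yyy, X$); input not fully consumed.

Reject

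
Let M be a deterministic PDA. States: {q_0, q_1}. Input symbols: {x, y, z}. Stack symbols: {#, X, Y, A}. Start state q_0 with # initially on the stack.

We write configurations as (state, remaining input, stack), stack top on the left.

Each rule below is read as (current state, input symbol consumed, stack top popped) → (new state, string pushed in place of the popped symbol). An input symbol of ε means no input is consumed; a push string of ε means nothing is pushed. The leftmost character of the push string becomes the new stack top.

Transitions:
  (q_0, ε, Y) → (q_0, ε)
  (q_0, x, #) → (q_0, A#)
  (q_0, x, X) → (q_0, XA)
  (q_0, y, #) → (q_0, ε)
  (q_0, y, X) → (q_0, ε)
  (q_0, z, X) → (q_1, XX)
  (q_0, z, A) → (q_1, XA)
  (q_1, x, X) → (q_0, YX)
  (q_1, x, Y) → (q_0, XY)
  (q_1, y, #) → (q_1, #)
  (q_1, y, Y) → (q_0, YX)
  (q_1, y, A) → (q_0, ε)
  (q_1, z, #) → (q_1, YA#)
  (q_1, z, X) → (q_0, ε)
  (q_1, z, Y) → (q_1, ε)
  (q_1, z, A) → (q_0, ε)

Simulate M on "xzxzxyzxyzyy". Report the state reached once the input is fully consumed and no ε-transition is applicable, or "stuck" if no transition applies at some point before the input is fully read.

(q_0, xzxzxyzxyzyy, #)
  read x, top #: go to q_0, push A# → (q_0, zxzxyzxyzyy, A#)
  read z, top A: go to q_1, push XA → (q_1, xzxyzxyzyy, XA#)
  read x, top X: go to q_0, push YX → (q_0, zxyzxyzyy, YXA#)
  ε-move, top Y: go to q_0, push ε → (q_0, zxyzxyzyy, XA#)
  read z, top X: go to q_1, push XX → (q_1, xyzxyzyy, XXA#)
  read x, top X: go to q_0, push YX → (q_0, yzxyzyy, YXXA#)
  ε-move, top Y: go to q_0, push ε → (q_0, yzxyzyy, XXA#)
  read y, top X: go to q_0, push ε → (q_0, zxyzyy, XA#)
  read z, top X: go to q_1, push XX → (q_1, xyzyy, XXA#)
  read x, top X: go to q_0, push YX → (q_0, yzyy, YXXA#)
  ε-move, top Y: go to q_0, push ε → (q_0, yzyy, XXA#)
  read y, top X: go to q_0, push ε → (q_0, zyy, XA#)
  read z, top X: go to q_1, push XX → (q_1, yy, XXA#)
No transition for (q_1, y, top X); M blocks with input yy remaining.

stuck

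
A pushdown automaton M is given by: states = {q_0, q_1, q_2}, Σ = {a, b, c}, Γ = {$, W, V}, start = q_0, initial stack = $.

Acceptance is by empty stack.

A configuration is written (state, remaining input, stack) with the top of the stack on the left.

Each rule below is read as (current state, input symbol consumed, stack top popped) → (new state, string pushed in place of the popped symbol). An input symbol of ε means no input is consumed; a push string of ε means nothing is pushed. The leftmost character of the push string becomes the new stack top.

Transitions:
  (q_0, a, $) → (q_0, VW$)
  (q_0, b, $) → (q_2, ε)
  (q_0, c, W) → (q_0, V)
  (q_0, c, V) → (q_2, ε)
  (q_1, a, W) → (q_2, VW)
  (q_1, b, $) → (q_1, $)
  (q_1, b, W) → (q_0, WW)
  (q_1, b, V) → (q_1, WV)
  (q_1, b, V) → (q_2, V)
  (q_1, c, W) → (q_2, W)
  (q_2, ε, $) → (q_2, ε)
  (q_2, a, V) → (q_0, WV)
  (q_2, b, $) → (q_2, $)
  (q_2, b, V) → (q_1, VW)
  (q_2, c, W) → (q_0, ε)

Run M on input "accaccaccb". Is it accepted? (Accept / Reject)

One accepting computation: (q_0, accaccaccb, $) ⊢ (q_0, ccaccaccb, VW$) ⊢ (q_2, caccaccb, W$) ⊢ (q_0, accaccb, $) ⊢ (q_0, ccaccb, VW$) ⊢ (q_2, caccb, W$) ⊢ (q_0, accb, $) ⊢ (q_0, ccb, VW$) ⊢ (q_2, cb, W$) ⊢ (q_0, b, $) ⊢ (q_2, ε, ε)
All input consumed and the stack is empty.

Accept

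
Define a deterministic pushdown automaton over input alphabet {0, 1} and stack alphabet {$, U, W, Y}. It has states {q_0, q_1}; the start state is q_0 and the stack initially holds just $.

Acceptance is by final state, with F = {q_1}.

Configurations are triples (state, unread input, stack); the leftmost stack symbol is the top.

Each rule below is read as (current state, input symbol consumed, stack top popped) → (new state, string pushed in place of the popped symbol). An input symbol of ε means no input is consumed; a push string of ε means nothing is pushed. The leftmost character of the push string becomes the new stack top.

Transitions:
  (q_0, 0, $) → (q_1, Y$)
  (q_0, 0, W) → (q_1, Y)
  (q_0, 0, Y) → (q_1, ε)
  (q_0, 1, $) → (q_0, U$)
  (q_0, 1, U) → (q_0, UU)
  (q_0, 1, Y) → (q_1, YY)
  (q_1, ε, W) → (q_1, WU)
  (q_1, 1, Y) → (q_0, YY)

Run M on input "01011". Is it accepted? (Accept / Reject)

(q_0, 01011, $)
  read 0, top $: go to q_1, push Y$ → (q_1, 1011, Y$)
  read 1, top Y: go to q_0, push YY → (q_0, 011, YY$)
  read 0, top Y: go to q_1, push ε → (q_1, 11, Y$)
  read 1, top Y: go to q_0, push YY → (q_0, 1, YY$)
  read 1, top Y: go to q_1, push YY → (q_1, ε, YYY$)
All input consumed; state q_1 ∈ F.

Accept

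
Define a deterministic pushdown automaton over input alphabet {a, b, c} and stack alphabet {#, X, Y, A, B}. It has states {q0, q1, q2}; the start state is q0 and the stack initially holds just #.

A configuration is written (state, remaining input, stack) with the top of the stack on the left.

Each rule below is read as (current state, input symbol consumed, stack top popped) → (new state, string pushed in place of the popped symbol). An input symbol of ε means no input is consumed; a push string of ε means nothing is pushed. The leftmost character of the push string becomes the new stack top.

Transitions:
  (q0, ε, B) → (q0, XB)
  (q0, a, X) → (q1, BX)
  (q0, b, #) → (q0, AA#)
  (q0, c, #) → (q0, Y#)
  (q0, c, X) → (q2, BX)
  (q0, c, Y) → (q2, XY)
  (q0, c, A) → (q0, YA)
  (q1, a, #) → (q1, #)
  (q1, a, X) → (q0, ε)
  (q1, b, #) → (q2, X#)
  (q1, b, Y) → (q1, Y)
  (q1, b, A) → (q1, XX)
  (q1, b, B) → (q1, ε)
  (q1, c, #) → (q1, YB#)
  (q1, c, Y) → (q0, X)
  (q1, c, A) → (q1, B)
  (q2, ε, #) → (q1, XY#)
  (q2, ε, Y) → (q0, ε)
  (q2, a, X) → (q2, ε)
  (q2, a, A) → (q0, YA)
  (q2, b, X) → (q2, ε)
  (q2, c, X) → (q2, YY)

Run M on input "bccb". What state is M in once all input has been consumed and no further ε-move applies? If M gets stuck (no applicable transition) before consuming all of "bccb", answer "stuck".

q0

(q0, bccb, #)
  read b, top #: go to q0, push AA# → (q0, ccb, AA#)
  read c, top A: go to q0, push YA → (q0, cb, YAA#)
  read c, top Y: go to q2, push XY → (q2, b, XYAA#)
  read b, top X: go to q2, push ε → (q2, ε, YAA#)
  ε-move, top Y: go to q0, push ε → (q0, ε, AA#)
All input consumed; M is in state q0.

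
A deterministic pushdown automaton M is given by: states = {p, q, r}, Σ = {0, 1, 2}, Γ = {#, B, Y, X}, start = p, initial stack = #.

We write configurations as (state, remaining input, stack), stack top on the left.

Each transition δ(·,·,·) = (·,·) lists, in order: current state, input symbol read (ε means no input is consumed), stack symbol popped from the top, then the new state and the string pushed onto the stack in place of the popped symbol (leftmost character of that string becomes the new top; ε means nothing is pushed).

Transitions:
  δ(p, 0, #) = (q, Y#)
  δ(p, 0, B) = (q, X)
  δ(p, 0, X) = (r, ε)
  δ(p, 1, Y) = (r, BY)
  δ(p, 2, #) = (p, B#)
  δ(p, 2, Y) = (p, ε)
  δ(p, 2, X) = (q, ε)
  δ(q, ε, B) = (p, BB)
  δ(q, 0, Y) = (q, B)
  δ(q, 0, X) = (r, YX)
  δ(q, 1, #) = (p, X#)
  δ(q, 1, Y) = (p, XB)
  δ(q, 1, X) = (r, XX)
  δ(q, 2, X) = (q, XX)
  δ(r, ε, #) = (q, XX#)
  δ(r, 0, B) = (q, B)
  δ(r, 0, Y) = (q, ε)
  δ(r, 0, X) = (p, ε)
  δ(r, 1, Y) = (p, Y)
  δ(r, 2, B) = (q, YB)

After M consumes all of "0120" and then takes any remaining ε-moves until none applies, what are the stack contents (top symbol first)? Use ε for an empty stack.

XB#

(p, 0120, #)
  read 0, top #: go to q, push Y# → (q, 120, Y#)
  read 1, top Y: go to p, push XB → (p, 20, XB#)
  read 2, top X: go to q, push ε → (q, 0, B#)
  ε-move, top B: go to p, push BB → (p, 0, BB#)
  read 0, top B: go to q, push X → (q, ε, XB#)
All input consumed in state q with stack XB#.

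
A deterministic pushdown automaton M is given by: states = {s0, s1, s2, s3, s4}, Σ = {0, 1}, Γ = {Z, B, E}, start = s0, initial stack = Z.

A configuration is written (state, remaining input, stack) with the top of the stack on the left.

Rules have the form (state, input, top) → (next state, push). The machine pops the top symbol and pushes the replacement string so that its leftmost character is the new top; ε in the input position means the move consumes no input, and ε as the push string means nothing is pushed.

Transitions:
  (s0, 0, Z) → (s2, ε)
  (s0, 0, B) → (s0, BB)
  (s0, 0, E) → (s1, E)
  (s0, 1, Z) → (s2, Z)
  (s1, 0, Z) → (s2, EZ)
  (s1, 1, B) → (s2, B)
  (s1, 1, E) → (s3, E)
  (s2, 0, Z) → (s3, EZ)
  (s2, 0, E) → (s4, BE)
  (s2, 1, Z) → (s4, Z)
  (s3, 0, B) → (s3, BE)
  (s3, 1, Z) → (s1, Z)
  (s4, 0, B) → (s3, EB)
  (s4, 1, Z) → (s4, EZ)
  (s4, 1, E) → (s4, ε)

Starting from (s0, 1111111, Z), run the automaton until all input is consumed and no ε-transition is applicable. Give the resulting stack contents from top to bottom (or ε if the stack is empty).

(s0, 1111111, Z) ⊢ (s2, 111111, Z) ⊢ (s4, 11111, Z) ⊢ (s4, 1111, EZ) ⊢ (s4, 111, Z) ⊢ (s4, 11, EZ) ⊢ (s4, 1, Z) ⊢ (s4, ε, EZ)
All input consumed in state s4 with stack EZ.

EZ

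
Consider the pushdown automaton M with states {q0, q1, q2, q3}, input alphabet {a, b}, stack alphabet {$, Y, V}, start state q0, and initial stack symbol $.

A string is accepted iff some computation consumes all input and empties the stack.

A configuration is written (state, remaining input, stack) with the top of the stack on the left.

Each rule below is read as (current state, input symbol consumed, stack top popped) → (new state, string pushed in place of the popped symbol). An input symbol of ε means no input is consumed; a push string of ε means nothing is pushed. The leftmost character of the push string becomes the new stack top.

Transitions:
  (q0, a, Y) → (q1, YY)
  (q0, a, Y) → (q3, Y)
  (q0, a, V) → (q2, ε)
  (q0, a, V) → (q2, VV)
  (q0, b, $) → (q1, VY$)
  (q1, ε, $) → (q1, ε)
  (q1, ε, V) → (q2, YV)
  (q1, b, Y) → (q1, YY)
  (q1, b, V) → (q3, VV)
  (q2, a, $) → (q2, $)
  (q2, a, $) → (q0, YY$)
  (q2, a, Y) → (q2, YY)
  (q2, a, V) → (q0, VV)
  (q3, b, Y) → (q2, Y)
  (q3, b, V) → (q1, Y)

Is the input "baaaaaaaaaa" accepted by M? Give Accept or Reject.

No computation consumes all input and empties the stack.

Reject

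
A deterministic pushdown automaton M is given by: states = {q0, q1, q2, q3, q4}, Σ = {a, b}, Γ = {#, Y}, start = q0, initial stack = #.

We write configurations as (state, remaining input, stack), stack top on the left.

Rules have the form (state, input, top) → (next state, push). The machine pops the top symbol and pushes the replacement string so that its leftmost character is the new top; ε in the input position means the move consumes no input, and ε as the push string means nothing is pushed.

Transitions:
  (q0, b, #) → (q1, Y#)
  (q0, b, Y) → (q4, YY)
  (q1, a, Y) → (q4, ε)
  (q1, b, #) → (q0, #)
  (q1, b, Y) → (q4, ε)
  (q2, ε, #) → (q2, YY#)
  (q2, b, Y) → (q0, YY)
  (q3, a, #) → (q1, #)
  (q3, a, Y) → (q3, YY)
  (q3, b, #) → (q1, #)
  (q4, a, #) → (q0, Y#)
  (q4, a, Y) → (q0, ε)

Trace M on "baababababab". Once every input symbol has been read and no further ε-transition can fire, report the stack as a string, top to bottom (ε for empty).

(q0, baababababab, #)
  read b, top #: go to q1, push Y# → (q1, aababababab, Y#)
  read a, top Y: go to q4, push ε → (q4, ababababab, #)
  read a, top #: go to q0, push Y# → (q0, babababab, Y#)
  read b, top Y: go to q4, push YY → (q4, abababab, YY#)
  read a, top Y: go to q0, push ε → (q0, bababab, Y#)
  read b, top Y: go to q4, push YY → (q4, ababab, YY#)
  read a, top Y: go to q0, push ε → (q0, babab, Y#)
  read b, top Y: go to q4, push YY → (q4, abab, YY#)
  read a, top Y: go to q0, push ε → (q0, bab, Y#)
  read b, top Y: go to q4, push YY → (q4, ab, YY#)
  read a, top Y: go to q0, push ε → (q0, b, Y#)
  read b, top Y: go to q4, push YY → (q4, ε, YY#)
All input consumed in state q4 with stack YY#.

YY#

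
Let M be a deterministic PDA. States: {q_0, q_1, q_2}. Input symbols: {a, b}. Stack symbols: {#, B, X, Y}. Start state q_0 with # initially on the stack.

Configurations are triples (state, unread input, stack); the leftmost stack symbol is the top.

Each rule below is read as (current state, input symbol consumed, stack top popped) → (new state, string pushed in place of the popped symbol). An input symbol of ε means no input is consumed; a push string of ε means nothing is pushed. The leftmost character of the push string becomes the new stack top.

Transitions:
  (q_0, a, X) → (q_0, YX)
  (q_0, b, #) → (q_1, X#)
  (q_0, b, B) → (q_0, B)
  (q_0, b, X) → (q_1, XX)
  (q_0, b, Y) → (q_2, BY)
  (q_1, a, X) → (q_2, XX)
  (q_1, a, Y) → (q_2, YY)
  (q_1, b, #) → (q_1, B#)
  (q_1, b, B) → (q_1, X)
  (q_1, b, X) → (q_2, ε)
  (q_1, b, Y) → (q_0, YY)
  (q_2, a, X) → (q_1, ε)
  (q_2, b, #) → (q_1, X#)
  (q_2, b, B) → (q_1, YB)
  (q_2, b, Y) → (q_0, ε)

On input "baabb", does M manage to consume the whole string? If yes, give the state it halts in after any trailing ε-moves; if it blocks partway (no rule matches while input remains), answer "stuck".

(q_0, baabb, #)
  read b, top #: go to q_1, push X# → (q_1, aabb, X#)
  read a, top X: go to q_2, push XX → (q_2, abb, XX#)
  read a, top X: go to q_1, push ε → (q_1, bb, X#)
  read b, top X: go to q_2, push ε → (q_2, b, #)
  read b, top #: go to q_1, push X# → (q_1, ε, X#)
All input consumed; M is in state q_1.

q_1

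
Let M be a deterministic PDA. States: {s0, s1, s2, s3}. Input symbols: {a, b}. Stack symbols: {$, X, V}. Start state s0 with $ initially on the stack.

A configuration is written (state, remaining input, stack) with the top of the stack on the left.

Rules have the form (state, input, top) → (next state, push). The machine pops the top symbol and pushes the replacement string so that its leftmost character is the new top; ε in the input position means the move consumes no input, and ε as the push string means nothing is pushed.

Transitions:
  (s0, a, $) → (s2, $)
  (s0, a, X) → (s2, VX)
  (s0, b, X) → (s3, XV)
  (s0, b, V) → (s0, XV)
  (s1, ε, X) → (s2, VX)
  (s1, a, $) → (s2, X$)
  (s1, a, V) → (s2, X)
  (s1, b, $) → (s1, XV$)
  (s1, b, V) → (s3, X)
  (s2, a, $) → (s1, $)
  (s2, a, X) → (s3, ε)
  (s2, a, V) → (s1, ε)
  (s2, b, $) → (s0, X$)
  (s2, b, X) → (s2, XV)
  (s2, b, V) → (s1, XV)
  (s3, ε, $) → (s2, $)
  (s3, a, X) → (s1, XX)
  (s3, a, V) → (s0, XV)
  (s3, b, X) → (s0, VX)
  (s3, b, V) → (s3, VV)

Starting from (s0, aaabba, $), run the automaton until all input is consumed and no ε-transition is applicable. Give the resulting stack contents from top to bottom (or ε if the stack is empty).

VV$

(s0, aaabba, $)
  read a, top $: go to s2, push $ → (s2, aabba, $)
  read a, top $: go to s1, push $ → (s1, abba, $)
  read a, top $: go to s2, push X$ → (s2, bba, X$)
  read b, top X: go to s2, push XV → (s2, ba, XV$)
  read b, top X: go to s2, push XV → (s2, a, XVV$)
  read a, top X: go to s3, push ε → (s3, ε, VV$)
All input consumed in state s3 with stack VV$.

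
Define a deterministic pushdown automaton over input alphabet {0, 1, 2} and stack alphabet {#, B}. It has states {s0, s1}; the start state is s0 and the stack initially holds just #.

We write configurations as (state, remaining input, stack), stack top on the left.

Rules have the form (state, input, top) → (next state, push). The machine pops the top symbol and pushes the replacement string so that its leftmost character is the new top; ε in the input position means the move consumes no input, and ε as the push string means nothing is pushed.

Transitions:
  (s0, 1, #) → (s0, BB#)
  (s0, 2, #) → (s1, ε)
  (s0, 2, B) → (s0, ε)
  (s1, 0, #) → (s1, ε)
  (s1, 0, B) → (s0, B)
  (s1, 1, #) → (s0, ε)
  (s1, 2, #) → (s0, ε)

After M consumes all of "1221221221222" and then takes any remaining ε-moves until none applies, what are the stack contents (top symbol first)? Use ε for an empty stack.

ε

(s0, 1221221221222, #) ⊢ (s0, 221221221222, BB#) ⊢ (s0, 21221221222, B#) ⊢ (s0, 1221221222, #) ⊢ (s0, 221221222, BB#) ⊢ (s0, 21221222, B#) ⊢ (s0, 1221222, #) ⊢ (s0, 221222, BB#) ⊢ (s0, 21222, B#) ⊢ (s0, 1222, #) ⊢ (s0, 222, BB#) ⊢ (s0, 22, B#) ⊢ (s0, 2, #) ⊢ (s1, ε, ε)
All input consumed in state s1 with stack ε.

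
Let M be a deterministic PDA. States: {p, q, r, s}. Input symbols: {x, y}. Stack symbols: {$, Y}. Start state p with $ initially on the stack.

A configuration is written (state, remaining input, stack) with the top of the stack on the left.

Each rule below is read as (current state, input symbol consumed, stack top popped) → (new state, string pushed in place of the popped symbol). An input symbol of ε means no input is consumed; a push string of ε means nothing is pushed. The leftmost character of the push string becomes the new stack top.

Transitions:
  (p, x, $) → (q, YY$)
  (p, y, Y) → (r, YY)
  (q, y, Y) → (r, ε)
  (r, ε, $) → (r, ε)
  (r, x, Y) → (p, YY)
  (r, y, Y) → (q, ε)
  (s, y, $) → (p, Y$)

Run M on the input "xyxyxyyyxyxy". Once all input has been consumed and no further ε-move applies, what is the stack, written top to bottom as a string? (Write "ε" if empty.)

YYYYYYY$

(p, xyxyxyyyxyxy, $)
  read x, top $: go to q, push YY$ → (q, yxyxyyyxyxy, YY$)
  read y, top Y: go to r, push ε → (r, xyxyyyxyxy, Y$)
  read x, top Y: go to p, push YY → (p, yxyyyxyxy, YY$)
  read y, top Y: go to r, push YY → (r, xyyyxyxy, YYY$)
  read x, top Y: go to p, push YY → (p, yyyxyxy, YYYY$)
  read y, top Y: go to r, push YY → (r, yyxyxy, YYYYY$)
  read y, top Y: go to q, push ε → (q, yxyxy, YYYY$)
  read y, top Y: go to r, push ε → (r, xyxy, YYY$)
  read x, top Y: go to p, push YY → (p, yxy, YYYY$)
  read y, top Y: go to r, push YY → (r, xy, YYYYY$)
  read x, top Y: go to p, push YY → (p, y, YYYYYY$)
  read y, top Y: go to r, push YY → (r, ε, YYYYYYY$)
All input consumed in state r with stack YYYYYYY$.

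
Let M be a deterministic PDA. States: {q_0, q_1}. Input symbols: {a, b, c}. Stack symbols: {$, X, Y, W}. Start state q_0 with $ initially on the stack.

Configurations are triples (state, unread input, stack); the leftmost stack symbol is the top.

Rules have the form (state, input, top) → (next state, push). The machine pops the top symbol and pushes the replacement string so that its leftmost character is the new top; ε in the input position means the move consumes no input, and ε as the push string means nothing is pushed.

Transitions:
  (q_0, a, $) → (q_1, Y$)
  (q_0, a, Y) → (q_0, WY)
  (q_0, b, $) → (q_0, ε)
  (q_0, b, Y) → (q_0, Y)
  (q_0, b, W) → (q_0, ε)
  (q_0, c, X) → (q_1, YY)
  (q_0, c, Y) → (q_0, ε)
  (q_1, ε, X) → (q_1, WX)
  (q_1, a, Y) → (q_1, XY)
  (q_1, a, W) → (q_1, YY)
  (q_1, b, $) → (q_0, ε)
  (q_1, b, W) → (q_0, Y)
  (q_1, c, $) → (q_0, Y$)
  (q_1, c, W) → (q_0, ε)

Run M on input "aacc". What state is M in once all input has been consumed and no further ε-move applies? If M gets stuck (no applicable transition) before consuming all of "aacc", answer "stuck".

q_1

(q_0, aacc, $)
  read a, top $: go to q_1, push Y$ → (q_1, acc, Y$)
  read a, top Y: go to q_1, push XY → (q_1, cc, XY$)
  ε-move, top X: go to q_1, push WX → (q_1, cc, WXY$)
  read c, top W: go to q_0, push ε → (q_0, c, XY$)
  read c, top X: go to q_1, push YY → (q_1, ε, YYY$)
All input consumed; M is in state q_1.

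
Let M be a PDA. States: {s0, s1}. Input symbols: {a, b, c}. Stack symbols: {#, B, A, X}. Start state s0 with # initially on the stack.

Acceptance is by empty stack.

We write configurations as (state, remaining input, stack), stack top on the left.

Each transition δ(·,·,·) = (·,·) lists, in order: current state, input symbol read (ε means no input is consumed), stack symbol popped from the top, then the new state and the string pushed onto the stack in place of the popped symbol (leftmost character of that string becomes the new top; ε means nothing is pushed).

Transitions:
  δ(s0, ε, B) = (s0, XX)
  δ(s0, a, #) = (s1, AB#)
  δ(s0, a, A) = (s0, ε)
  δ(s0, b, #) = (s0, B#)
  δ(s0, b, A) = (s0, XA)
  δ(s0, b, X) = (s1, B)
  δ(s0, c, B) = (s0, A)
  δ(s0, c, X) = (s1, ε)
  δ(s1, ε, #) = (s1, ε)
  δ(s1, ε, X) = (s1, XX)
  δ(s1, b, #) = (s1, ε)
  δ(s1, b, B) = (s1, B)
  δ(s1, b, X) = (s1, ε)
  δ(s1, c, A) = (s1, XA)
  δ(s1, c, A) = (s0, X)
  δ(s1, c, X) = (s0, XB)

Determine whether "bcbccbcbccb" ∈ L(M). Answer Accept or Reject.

One accepting computation: (s0, bcbccbcbccb, #) ⊢ (s0, cbccbcbccb, B#) ⊢ (s0, bccbcbccb, A#) ⊢ (s0, ccbcbccb, XA#) ⊢ (s1, cbcbccb, A#) ⊢ (s1, bcbccb, XA#) ⊢ (s1, cbccb, A#) ⊢ (s1, bccb, XA#) ⊢ (s1, ccb, A#) ⊢ (s0, cb, X#) ⊢ (s1, b, #) ⊢ (s1, ε, ε)
All input consumed and the stack is empty.

Accept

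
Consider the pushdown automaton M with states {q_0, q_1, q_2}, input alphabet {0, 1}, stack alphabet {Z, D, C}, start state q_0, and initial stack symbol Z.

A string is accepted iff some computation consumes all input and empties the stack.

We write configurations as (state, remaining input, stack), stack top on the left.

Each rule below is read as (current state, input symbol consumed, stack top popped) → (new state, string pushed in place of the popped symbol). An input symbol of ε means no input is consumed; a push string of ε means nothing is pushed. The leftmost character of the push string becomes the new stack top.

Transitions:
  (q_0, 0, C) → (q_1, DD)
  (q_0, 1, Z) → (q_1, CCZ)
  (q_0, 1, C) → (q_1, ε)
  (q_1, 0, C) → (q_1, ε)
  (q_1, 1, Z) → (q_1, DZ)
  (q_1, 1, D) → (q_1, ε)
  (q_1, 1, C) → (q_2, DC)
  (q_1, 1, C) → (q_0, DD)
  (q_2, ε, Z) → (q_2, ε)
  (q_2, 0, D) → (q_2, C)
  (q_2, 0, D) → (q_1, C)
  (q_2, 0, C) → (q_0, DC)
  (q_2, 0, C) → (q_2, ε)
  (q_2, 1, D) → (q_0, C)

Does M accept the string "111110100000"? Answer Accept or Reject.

One accepting computation: (q_0, 111110100000, Z) ⊢ (q_1, 11110100000, CCZ) ⊢ (q_2, 1110100000, DCCZ) ⊢ (q_0, 110100000, CCCZ) ⊢ (q_1, 10100000, CCZ) ⊢ (q_2, 0100000, DCCZ) ⊢ (q_1, 100000, CCCZ) ⊢ (q_2, 00000, DCCCZ) ⊢ (q_2, 0000, CCCCZ) ⊢ (q_2, 000, CCCZ) ⊢ (q_2, 00, CCZ) ⊢ (q_2, 0, CZ) ⊢ (q_2, ε, Z) ⊢ (q_2, ε, ε)
All input consumed and the stack is empty.

Accept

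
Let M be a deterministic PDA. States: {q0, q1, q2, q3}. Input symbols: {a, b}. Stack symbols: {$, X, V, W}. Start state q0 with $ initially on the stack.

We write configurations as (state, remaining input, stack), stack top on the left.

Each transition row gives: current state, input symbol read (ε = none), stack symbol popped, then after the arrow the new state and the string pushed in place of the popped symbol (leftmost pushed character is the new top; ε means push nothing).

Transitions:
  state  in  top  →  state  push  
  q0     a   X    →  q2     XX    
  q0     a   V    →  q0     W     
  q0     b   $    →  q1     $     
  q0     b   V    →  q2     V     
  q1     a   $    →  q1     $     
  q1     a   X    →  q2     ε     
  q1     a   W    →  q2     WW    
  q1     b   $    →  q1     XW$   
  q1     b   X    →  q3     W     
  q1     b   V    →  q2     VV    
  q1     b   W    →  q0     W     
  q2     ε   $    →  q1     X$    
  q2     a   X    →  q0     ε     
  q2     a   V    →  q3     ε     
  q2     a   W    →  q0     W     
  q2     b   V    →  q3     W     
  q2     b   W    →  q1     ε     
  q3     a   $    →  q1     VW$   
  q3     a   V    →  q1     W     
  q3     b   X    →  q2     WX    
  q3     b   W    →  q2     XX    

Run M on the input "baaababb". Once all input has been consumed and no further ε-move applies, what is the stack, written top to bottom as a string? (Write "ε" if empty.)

(q0, baaababb, $) ⊢ (q1, aaababb, $) ⊢ (q1, aababb, $) ⊢ (q1, ababb, $) ⊢ (q1, babb, $) ⊢ (q1, abb, XW$) ⊢ (q2, bb, W$) ⊢ (q1, b, $) ⊢ (q1, ε, XW$)
All input consumed in state q1 with stack XW$.

XW$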